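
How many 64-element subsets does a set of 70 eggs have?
C(70,64) = 70!/(64!×6!) = 131115985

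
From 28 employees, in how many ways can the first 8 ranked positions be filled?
P(28,8) = 28!/(28-8)! = 125318793600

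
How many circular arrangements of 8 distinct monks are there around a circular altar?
Circular: fix one position, arrange the rest. (8-1)! = 5040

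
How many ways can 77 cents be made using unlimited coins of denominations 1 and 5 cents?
Coefficient of x^77 in 1/(1-x^1) · 1/(1-x^5). Use j coins of 5 for j = 0..⌊77/5⌋ = 15, the rest in 1s: 15 + 1 = 16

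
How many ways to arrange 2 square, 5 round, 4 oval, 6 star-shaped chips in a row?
17! / (2! × 5! × 4! × 6!) = 85765680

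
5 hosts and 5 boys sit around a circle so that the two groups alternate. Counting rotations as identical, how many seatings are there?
Fix one of the hosts: (5-1)! ways for the remaining hosts, × 5! ways for the boys = 24 × 120 = 2880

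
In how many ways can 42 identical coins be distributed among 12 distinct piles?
C(42+12-1, 12-1) = C(53, 11) = 76223753060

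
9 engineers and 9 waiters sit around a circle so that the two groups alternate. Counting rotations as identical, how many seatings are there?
Fix one of the engineers: (9-1)! ways for the remaining engineers, × 9! ways for the waiters = 40320 × 362880 = 14631321600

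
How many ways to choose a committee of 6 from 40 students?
C(40,6) = 40!/(6!×34!) = 3838380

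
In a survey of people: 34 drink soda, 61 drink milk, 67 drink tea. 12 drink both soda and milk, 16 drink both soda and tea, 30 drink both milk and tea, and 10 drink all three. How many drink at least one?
|A∪B∪C| = 34+61+67-12-16-30+10 = 114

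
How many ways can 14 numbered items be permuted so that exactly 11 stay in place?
Choose the 11 fixed points C(14,11) = 364, derange the rest: !3 = Σ_{j=0}^{3} (-1)^j·3!/j! = 6 - 6 + 3 - 1 = 2. Product = 364 × 2 = 728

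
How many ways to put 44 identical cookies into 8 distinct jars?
C(44+8-1, 8-1) = C(51, 7) = 115775100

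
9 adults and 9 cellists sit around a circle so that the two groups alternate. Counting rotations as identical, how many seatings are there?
Fix one of the adults: (9-1)! ways for the remaining adults, × 9! ways for the cellists = 40320 × 362880 = 14631321600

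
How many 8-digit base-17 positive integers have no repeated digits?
First digit: 16 choices (nonzero). Then descending: 16 × 16 × 15 × 14 × 13 × 12 × 11 × 10 = 922521600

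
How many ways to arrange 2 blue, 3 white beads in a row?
5! / (2! × 3!) = 10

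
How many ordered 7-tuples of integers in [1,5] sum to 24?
Coefficient of x^24 in (x + x² + ... + x^5)^7. By inclusion-exclusion on dice exceeding 5: Σ_j (-1)^j C(7,j)·C(24-1-5j, 6) = C(7,0)·C(23,6) - C(7,1)·C(18,6) + C(7,2)·C(13,6) - C(7,3)·C(8,6) = 1·100947 - 7·18564 + 21·1716 - 35·28 = 6055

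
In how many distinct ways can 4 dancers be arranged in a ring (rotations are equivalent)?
Circular: fix one position, arrange the rest. (4-1)! = 6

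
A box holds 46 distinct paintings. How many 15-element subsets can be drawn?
C(46,15) = 46!/(15!×31!) = 511738760544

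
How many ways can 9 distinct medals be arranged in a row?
9! = 362880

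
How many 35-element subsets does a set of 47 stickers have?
C(47,35) = 47!/(35!×12!) = 52251400851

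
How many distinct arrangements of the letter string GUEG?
4! / (1! × 2! × 1!) = 12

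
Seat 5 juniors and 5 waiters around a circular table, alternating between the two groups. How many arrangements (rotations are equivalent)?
Fix one of the juniors: (5-1)! ways for the remaining juniors, × 5! ways for the waiters = 24 × 120 = 2880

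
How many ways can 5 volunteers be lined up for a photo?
5! = 120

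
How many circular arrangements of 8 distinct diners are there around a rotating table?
Circular: fix one position, arrange the rest. (8-1)! = 5040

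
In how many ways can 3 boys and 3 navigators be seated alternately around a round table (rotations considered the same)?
Fix one of the boys: (3-1)! ways for the remaining boys, × 3! ways for the navigators = 2 × 6 = 12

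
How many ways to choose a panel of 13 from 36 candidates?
C(36,13) = 36!/(13!×23!) = 2310789600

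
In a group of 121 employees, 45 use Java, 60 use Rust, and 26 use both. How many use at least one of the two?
|A∪B| = |A| + |B| - |A∩B| = 45 + 60 - 26 = 79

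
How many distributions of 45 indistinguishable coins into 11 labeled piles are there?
C(45+11-1, 11-1) = C(55, 10) = 29248649430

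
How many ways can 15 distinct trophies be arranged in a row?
15! = 1307674368000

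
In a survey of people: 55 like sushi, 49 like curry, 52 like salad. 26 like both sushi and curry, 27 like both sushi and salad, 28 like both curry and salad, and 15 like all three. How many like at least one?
|A∪B∪C| = 55+49+52-26-27-28+15 = 90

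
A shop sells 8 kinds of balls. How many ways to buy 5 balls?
C(5+8-1, 8-1) = C(12, 7) = 792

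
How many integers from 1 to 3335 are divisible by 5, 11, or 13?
⌊3335/5⌋+⌊3335/11⌋+⌊3335/13⌋ - ⌊3335/55⌋-⌊3335/65⌋-⌊3335/143⌋ + ⌊3335/715⌋ = 667+303+256 - 60-51-23 + 4 = 1096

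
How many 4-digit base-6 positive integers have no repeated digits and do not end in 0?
Last digit: 5 nonzero choices. First digit: 4 (nonzero, ≠last). Middle 2: P(4,2) = 12. Total = 240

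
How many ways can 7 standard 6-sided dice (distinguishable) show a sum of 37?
Coefficient of x^37 in (x + x² + ... + x^6)^7. By inclusion-exclusion on dice exceeding 6: Σ_j (-1)^j C(7,j)·C(37-1-6j, 6) = C(7,0)·C(36,6) - C(7,1)·C(30,6) + C(7,2)·C(24,6) - C(7,3)·C(18,6) + C(7,4)·C(12,6) - C(7,5)·C(6,6) = 1·1947792 - 7·593775 + 21·134596 - 35·18564 + 35·924 - 21·1 = 462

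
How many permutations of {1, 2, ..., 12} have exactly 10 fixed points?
Choose the 10 fixed points C(12,10) = 66, derange the rest: !2 = Σ_{j=0}^{2} (-1)^j·2!/j! = 2 - 2 + 1 = 1. Product = 66 × 1 = 66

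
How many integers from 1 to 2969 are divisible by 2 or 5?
⌊2969/2⌋ + ⌊2969/5⌋ - ⌊2969/10⌋ = 1484 + 593 - 296 = 1781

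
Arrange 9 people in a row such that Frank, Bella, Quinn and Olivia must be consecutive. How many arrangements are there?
Treat the 4 as one block: (9-4+1)! × 4! = 720 × 24 = 17280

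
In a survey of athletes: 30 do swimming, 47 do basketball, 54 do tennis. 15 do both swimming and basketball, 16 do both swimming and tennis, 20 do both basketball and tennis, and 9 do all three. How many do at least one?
|A∪B∪C| = 30+47+54-15-16-20+9 = 89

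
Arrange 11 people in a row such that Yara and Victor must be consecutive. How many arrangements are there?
Treat the 2 as one block: (11-2+1)! × 2! = 3628800 × 2 = 7257600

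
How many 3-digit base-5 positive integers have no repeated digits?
First digit: 4 choices (nonzero). Then descending: 4 × 4 × 3 = 48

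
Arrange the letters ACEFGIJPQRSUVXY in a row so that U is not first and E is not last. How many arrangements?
By inclusion-exclusion: 15! - 2×(15-1)! + (15-2)! = 1307674368000 - 174356582400 + 6227020800 = 1139544806400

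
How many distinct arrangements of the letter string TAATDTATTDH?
11! / (5! × 3! × 1! × 2!) = 27720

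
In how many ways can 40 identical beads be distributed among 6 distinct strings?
C(40+6-1, 6-1) = C(45, 5) = 1221759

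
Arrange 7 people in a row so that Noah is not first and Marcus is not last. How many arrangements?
By inclusion-exclusion: 7! - 2×(7-1)! + (7-2)! = 5040 - 1440 + 120 = 3720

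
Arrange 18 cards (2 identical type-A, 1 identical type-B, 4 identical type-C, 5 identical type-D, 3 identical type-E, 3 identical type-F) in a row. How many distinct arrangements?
18! / (2! × 1! × 4! × 5! × 3! × 3!) = 30875644800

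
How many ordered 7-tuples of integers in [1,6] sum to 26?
Coefficient of x^26 in (x + x² + ... + x^6)^7. By inclusion-exclusion on dice exceeding 6: Σ_j (-1)^j C(7,j)·C(26-1-6j, 6) = C(7,0)·C(25,6) - C(7,1)·C(19,6) + C(7,2)·C(13,6) - C(7,3)·C(7,6) = 1·177100 - 7·27132 + 21·1716 - 35·7 = 22967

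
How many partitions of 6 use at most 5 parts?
By conjugation, equals partitions of 6 into parts ≤ 5. Let r_j(i) = number of partitions of i into parts ≤ j, for i = 0..6. r_1(i) = 1 for all i; r_j(i) = r_{j-1}(i) + r_j(i-j). Rows j = 2..5: ≤2: 1 1 2 2 3 3 4; ≤3: 1 1 2 3 4 5 7; ≤4: 1 1 2 3 5 6 9; ≤5: 1 1 2 3 5 7 10. r_5(6) = 10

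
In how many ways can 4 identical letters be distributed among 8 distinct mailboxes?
C(4+8-1, 8-1) = C(11, 7) = 330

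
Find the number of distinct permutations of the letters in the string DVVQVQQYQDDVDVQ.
15! / (5! × 4! × 5! × 1!) = 3783780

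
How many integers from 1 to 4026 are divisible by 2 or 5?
⌊4026/2⌋ + ⌊4026/5⌋ - ⌊4026/10⌋ = 2013 + 805 - 402 = 2416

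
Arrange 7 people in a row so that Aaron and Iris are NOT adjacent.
Total - adjacent = 7! - (7-1)!×2 = 5040 - 1440 = 3600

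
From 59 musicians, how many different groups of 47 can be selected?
C(59,47) = 59!/(47!×12!) = 1119487075980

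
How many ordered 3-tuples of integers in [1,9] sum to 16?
Coefficient of x^16 in (x + x² + ... + x^9)^3. By inclusion-exclusion on dice exceeding 9: Σ_j (-1)^j C(3,j)·C(16-1-9j, 2) = C(3,0)·C(15,2) - C(3,1)·C(6,2) = 1·105 - 3·15 = 60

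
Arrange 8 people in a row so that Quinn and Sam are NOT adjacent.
Total - adjacent = 8! - (8-1)!×2 = 40320 - 10080 = 30240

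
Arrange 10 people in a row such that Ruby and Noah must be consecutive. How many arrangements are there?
Treat the 2 as one block: (10-2+1)! × 2! = 362880 × 2 = 725760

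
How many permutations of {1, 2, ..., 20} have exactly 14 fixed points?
Choose the 14 fixed points C(20,14) = 38760, derange the rest: !6 = Σ_{j=0}^{6} (-1)^j·6!/j! = 720 - 720 + 360 - 120 + 30 - 6 + 1 = 265. Product = 38760 × 265 = 10271400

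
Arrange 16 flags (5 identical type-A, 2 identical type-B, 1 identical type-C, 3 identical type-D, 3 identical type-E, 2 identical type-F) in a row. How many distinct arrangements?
16! / (5! × 2! × 1! × 3! × 3! × 2!) = 1210809600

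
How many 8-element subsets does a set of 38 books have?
C(38,8) = 38!/(8!×30!) = 48903492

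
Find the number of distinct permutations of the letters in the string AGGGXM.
6! / (1! × 3! × 1! × 1!) = 120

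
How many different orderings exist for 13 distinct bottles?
13! = 6227020800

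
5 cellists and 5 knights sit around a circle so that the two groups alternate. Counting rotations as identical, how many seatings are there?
Fix one of the cellists: (5-1)! ways for the remaining cellists, × 5! ways for the knights = 24 × 120 = 2880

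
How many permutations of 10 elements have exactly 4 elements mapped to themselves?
Choose the 4 fixed points C(10,4) = 210, derange the rest: !6 = Σ_{j=0}^{6} (-1)^j·6!/j! = 720 - 720 + 360 - 120 + 30 - 6 + 1 = 265. Product = 210 × 265 = 55650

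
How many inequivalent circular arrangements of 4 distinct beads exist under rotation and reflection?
(4-1)!/2 = 6/2 = 3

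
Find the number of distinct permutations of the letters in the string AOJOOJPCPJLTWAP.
15! / (1! × 3! × 1! × 2! × 3! × 1! × 3! × 1!) = 3027024000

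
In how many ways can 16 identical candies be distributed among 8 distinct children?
C(16+8-1, 8-1) = C(23, 7) = 245157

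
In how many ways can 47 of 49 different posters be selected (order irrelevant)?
C(49,47) = 49!/(47!×2!) = 1176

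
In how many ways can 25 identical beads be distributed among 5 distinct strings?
C(25+5-1, 5-1) = C(29, 4) = 23751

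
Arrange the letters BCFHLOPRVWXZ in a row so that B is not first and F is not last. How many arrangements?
By inclusion-exclusion: 12! - 2×(12-1)! + (12-2)! = 479001600 - 79833600 + 3628800 = 402796800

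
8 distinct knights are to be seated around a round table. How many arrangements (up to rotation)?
Circular: fix one position, arrange the rest. (8-1)! = 5040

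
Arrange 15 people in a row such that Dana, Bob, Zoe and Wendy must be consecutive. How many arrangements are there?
Treat the 4 as one block: (15-4+1)! × 4! = 479001600 × 24 = 11496038400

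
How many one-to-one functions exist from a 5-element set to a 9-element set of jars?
P(9,5) = 9!/(9-5)! = 15120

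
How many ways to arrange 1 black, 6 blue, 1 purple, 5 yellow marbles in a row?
13! / (1! × 6! × 1! × 5!) = 72072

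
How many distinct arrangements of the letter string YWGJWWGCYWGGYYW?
15! / (1! × 4! × 5! × 1! × 4!) = 18918900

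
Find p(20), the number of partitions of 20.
Pentagonal recurrence p(n) = p(n-1) + p(n-2) - p(n-5) - p(n-7) + p(n-12) + p(n-15) - ... gives p(0..19) = 1, 1, 2, 3, 5, 7, 11, 15, 22, 30, 42, 56, 77, 101, 135, 176, 231, 297, 385, 490. p(20) = p(19) + p(18) - p(15) - p(13) + p(8) + p(5) = 490 + 385 - 176 - 101 + 22 + 7 = 627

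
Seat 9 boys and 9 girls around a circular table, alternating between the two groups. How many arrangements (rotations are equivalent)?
Fix one of the boys: (9-1)! ways for the remaining boys, × 9! ways for the girls = 40320 × 362880 = 14631321600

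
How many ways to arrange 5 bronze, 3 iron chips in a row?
8! / (5! × 3!) = 56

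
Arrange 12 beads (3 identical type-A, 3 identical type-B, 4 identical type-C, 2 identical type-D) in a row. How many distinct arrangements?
12! / (3! × 3! × 4! × 2!) = 277200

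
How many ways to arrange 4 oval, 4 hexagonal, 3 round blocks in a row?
11! / (4! × 4! × 3!) = 11550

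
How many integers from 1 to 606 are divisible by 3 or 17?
⌊606/3⌋ + ⌊606/17⌋ - ⌊606/51⌋ = 202 + 35 - 11 = 226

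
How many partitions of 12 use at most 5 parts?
By conjugation, equals partitions of 12 into parts ≤ 5. Let r_j(i) = number of partitions of i into parts ≤ j, for i = 0..12. r_1(i) = 1 for all i; r_j(i) = r_{j-1}(i) + r_j(i-j). Rows j = 2..5: ≤2: 1 1 2 2 3 3 4 4 5 5 6 6 7; ≤3: 1 1 2 3 4 5 7 8 10 12 14 16 19; ≤4: 1 1 2 3 5 6 9 11 15 18 23 27 34; ≤5: 1 1 2 3 5 7 10 13 18 23 30 37 47. r_5(12) = 47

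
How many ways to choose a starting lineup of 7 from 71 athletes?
C(71,7) = 71!/(7!×64!) = 1329890705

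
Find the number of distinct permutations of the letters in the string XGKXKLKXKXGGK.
13! / (5! × 3! × 4! × 1!) = 360360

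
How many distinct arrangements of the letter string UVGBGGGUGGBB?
12! / (3! × 6! × 1! × 2!) = 55440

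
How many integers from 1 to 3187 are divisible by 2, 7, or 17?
⌊3187/2⌋+⌊3187/7⌋+⌊3187/17⌋ - ⌊3187/14⌋-⌊3187/34⌋-⌊3187/119⌋ + ⌊3187/238⌋ = 1593+455+187 - 227-93-26 + 13 = 1902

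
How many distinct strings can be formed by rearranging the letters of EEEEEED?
7! / (1! × 6!) = 7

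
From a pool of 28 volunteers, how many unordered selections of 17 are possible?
C(28,17) = 28!/(17!×11!) = 21474180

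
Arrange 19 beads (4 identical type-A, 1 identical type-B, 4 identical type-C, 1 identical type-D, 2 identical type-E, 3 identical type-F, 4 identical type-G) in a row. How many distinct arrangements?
19! / (4! × 1! × 4! × 1! × 2! × 3! × 4!) = 733296564000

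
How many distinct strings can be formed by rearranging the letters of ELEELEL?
7! / (3! × 4!) = 35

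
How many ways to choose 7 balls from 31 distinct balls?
C(31,7) = 31!/(7!×24!) = 2629575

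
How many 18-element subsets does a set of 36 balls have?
C(36,18) = 36!/(18!×18!) = 9075135300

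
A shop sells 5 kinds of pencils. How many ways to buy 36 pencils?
C(36+5-1, 5-1) = C(40, 4) = 91390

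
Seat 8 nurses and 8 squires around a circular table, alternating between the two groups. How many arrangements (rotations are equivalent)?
Fix one of the nurses: (8-1)! ways for the remaining nurses, × 8! ways for the squires = 5040 × 40320 = 203212800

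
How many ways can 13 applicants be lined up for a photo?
13! = 6227020800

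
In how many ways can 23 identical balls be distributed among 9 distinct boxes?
C(23+9-1, 9-1) = C(31, 8) = 7888725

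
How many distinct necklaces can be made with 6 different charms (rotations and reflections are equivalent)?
(6-1)!/2 = 120/2 = 60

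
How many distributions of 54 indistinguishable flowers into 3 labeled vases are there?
C(54+3-1, 3-1) = C(56, 2) = 1540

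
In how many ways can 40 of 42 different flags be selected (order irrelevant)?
C(42,40) = 42!/(40!×2!) = 861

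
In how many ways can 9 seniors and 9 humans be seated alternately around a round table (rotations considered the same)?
Fix one of the seniors: (9-1)! ways for the remaining seniors, × 9! ways for the humans = 40320 × 362880 = 14631321600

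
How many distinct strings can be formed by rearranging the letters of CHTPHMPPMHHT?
12! / (1! × 3! × 4! × 2! × 2!) = 831600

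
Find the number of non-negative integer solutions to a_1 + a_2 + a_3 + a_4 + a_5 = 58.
C(58+5-1, 5-1) = C(62, 4) = 557845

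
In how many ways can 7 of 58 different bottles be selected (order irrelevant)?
C(58,7) = 58!/(7!×51!) = 300674088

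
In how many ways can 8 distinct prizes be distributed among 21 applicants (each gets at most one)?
P(21,8) = 21!/(21-8)! = 8204716800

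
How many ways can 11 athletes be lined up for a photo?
11! = 39916800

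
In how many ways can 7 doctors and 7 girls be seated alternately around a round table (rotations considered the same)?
Fix one of the doctors: (7-1)! ways for the remaining doctors, × 7! ways for the girls = 720 × 5040 = 3628800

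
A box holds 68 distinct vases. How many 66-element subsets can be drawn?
C(68,66) = 68!/(66!×2!) = 2278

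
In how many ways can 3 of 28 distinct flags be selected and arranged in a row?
P(28,3) = 28!/(28-3)! = 19656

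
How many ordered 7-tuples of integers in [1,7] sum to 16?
Coefficient of x^16 in (x + x² + ... + x^7)^7. By inclusion-exclusion on dice exceeding 7: Σ_j (-1)^j C(7,j)·C(16-1-7j, 6) = C(7,0)·C(15,6) - C(7,1)·C(8,6) = 1·5005 - 7·28 = 4809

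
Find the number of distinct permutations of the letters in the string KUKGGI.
6! / (1! × 1! × 2! × 2!) = 180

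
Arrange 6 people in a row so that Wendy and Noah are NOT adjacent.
Total - adjacent = 6! - (6-1)!×2 = 720 - 240 = 480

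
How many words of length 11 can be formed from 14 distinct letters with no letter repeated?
P(14,11) = 14!/(14-11)! = 14529715200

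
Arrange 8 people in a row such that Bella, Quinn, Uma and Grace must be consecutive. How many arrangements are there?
Treat the 4 as one block: (8-4+1)! × 4! = 120 × 24 = 2880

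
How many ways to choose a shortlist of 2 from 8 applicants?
C(8,2) = 8!/(2!×6!) = 28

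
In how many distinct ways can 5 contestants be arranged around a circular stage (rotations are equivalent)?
Circular: fix one position, arrange the rest. (5-1)! = 24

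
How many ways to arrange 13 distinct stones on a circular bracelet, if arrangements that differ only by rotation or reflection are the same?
(13-1)!/2 = 479001600/2 = 239500800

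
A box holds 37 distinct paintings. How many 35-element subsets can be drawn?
C(37,35) = 37!/(35!×2!) = 666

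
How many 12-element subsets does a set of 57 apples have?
C(57,12) = 57!/(12!×45!) = 707285522580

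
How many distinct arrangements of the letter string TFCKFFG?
7! / (1! × 1! × 1! × 3! × 1!) = 840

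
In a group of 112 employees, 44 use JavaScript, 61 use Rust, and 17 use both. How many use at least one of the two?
|A∪B| = |A| + |B| - |A∩B| = 44 + 61 - 17 = 88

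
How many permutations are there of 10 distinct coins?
10! = 3628800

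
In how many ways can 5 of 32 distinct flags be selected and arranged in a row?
P(32,5) = 32!/(32-5)! = 24165120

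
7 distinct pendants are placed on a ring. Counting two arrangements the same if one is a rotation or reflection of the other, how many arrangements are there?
(7-1)!/2 = 720/2 = 360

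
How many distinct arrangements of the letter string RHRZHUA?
7! / (2! × 1! × 2! × 1! × 1!) = 1260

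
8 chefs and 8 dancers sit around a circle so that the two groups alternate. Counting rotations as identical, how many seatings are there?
Fix one of the chefs: (8-1)! ways for the remaining chefs, × 8! ways for the dancers = 5040 × 40320 = 203212800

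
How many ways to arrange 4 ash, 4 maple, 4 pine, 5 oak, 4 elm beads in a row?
21! / (4! × 4! × 4! × 5! × 4!) = 1283268987000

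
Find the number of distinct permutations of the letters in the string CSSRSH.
6! / (1! × 1! × 1! × 3!) = 120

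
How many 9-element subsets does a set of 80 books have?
C(80,9) = 80!/(9!×71!) = 231900297200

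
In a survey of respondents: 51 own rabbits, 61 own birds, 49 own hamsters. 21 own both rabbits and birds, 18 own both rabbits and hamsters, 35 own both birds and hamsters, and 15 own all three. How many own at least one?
|A∪B∪C| = 51+61+49-21-18-35+15 = 102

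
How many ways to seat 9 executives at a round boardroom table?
Circular: fix one position, arrange the rest. (9-1)! = 40320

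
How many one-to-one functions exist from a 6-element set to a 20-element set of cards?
P(20,6) = 20!/(20-6)! = 27907200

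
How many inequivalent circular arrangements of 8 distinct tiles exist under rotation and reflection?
(8-1)!/2 = 5040/2 = 2520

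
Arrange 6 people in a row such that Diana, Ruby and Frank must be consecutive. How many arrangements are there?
Treat the 3 as one block: (6-3+1)! × 3! = 24 × 6 = 144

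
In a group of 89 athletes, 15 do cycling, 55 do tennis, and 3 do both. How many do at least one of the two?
|A∪B| = |A| + |B| - |A∩B| = 15 + 55 - 3 = 67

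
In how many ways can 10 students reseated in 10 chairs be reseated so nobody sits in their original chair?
!10 = Σ_{j=0}^{10} (-1)^j·10!/j! = 3628800 - 3628800 + 1814400 - 604800 + 151200 - 30240 + 5040 - 720 + 90 - 10 + 1 = 1334961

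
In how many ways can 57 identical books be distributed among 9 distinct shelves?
C(57+9-1, 9-1) = C(65, 8) = 5047381560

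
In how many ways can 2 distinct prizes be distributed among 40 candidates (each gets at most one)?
P(40,2) = 40!/(40-2)! = 1560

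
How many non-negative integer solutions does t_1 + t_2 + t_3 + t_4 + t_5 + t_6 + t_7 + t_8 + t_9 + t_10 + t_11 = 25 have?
C(25+11-1, 11-1) = C(35, 10) = 183579396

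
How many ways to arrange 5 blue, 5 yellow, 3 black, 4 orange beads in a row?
17! / (5! × 5! × 3! × 4!) = 171531360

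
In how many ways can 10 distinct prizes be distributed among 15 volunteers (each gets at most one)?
P(15,10) = 15!/(15-10)! = 10897286400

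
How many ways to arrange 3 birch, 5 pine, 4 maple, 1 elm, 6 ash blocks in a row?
19! / (3! × 5! × 4! × 1! × 6!) = 9777287520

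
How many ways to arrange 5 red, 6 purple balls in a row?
11! / (5! × 6!) = 462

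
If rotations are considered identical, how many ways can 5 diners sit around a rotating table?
Circular: fix one position, arrange the rest. (5-1)! = 24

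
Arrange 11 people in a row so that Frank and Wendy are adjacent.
Treat as block: (11-1)! × 2! = 3628800 × 2 = 7257600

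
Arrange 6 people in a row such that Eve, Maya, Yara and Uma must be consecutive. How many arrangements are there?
Treat the 4 as one block: (6-4+1)! × 4! = 6 × 24 = 144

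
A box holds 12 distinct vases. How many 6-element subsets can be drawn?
C(12,6) = 12!/(6!×6!) = 924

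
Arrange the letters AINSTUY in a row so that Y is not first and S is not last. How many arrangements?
By inclusion-exclusion: 7! - 2×(7-1)! + (7-2)! = 5040 - 1440 + 120 = 3720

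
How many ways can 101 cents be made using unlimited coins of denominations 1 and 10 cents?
Coefficient of x^101 in 1/(1-x^1) · 1/(1-x^10). Use j coins of 10 for j = 0..⌊101/10⌋ = 10, the rest in 1s: 10 + 1 = 11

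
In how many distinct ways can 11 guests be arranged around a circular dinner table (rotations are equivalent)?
Circular: fix one position, arrange the rest. (11-1)! = 3628800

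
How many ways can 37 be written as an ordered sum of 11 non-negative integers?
C(37+11-1, 11-1) = C(47, 10) = 5178066751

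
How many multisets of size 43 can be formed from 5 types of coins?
C(43+5-1, 5-1) = C(47, 4) = 178365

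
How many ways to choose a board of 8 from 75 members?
C(75,8) = 75!/(8!×67!) = 16871053725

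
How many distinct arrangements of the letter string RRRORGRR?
8! / (1! × 1! × 6!) = 56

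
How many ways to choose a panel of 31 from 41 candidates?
C(41,31) = 41!/(31!×10!) = 1121099408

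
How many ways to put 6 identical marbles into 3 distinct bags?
C(6+3-1, 3-1) = C(8, 2) = 28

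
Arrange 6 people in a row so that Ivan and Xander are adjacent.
Treat as block: (6-1)! × 2! = 120 × 2 = 240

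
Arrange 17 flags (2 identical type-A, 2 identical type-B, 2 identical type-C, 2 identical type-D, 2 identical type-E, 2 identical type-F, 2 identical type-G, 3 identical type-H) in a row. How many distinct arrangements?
17! / (2! × 2! × 2! × 2! × 2! × 2! × 2! × 3!) = 463134672000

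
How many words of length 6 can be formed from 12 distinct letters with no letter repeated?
P(12,6) = 12!/(12-6)! = 665280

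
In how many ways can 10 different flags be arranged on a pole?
10! = 3628800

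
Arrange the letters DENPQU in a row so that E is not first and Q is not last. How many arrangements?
By inclusion-exclusion: 6! - 2×(6-1)! + (6-2)! = 720 - 240 + 24 = 504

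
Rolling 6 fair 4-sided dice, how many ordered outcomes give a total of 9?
Coefficient of x^9 in (x + x² + ... + x^4)^6. By inclusion-exclusion on dice exceeding 4: Σ_j (-1)^j C(6,j)·C(9-1-4j, 5) = C(6,0)·C(8,5) = 1·56 = 56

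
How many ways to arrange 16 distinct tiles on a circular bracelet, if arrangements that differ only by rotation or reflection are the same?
(16-1)!/2 = 1307674368000/2 = 653837184000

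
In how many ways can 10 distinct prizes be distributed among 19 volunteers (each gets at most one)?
P(19,10) = 19!/(19-10)! = 335221286400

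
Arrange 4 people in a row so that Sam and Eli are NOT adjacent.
Total - adjacent = 4! - (4-1)!×2 = 24 - 12 = 12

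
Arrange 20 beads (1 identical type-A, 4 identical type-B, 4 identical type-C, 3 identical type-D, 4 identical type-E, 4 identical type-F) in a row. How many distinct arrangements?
20! / (1! × 4! × 4! × 3! × 4! × 4!) = 1222160940000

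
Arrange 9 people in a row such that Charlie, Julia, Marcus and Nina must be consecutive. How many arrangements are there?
Treat the 4 as one block: (9-4+1)! × 4! = 720 × 24 = 17280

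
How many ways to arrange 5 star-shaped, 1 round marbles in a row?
6! / (5! × 1!) = 6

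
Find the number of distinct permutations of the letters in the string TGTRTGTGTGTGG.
13! / (6! × 1! × 6!) = 12012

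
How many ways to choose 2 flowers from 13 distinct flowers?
C(13,2) = 13!/(2!×11!) = 78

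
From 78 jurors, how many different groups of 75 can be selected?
C(78,75) = 78!/(75!×3!) = 76076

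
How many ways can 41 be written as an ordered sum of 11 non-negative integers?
C(41+11-1, 11-1) = C(51, 10) = 12777711870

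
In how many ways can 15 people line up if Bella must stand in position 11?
Fix one position: (15-1)! = 87178291200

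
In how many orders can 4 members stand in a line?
4! = 24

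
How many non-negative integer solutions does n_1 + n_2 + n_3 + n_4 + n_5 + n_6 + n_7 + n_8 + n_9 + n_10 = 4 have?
C(4+10-1, 10-1) = C(13, 9) = 715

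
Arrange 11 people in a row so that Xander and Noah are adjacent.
Treat as block: (11-1)! × 2! = 3628800 × 2 = 7257600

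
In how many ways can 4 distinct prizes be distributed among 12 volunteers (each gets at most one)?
P(12,4) = 12!/(12-4)! = 11880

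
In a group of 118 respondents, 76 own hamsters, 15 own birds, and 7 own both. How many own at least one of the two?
|A∪B| = |A| + |B| - |A∩B| = 76 + 15 - 7 = 84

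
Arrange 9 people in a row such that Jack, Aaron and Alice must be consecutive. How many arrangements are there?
Treat the 3 as one block: (9-3+1)! × 3! = 5040 × 6 = 30240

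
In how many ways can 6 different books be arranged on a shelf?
6! = 720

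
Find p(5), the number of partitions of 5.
Pentagonal recurrence p(n) = p(n-1) + p(n-2) - p(n-5) - p(n-7) + p(n-12) + p(n-15) - ... gives p(0..4) = 1, 1, 2, 3, 5. p(5) = p(4) + p(3) - p(0) = 5 + 3 - 1 = 7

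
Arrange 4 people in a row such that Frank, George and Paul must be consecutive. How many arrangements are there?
Treat the 3 as one block: (4-3+1)! × 3! = 2 × 6 = 12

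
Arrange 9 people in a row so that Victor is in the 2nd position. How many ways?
Fix one position: (9-1)! = 40320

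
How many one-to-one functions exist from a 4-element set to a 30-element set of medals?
P(30,4) = 30!/(30-4)! = 657720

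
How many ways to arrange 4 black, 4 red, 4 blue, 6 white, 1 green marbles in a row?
19! / (4! × 4! × 4! × 6! × 1!) = 12221609400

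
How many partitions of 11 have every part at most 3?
Let r_j(i) = number of partitions of i into parts ≤ j, for i = 0..11. r_1(i) = 1 for all i; r_j(i) = r_{j-1}(i) + r_j(i-j). Rows j = 2..3: ≤2: 1 1 2 2 3 3 4 4 5 5 6 6; ≤3: 1 1 2 3 4 5 7 8 10 12 14 16. r_3(11) = 16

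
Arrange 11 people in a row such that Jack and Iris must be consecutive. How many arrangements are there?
Treat the 2 as one block: (11-2+1)! × 2! = 3628800 × 2 = 7257600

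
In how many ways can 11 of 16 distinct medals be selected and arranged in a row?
P(16,11) = 16!/(16-11)! = 174356582400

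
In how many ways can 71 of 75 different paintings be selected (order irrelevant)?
C(75,71) = 75!/(71!×4!) = 1215450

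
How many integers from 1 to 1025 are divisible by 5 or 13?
⌊1025/5⌋ + ⌊1025/13⌋ - ⌊1025/65⌋ = 205 + 78 - 15 = 268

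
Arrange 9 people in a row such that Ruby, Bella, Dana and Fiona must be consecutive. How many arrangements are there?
Treat the 4 as one block: (9-4+1)! × 4! = 720 × 24 = 17280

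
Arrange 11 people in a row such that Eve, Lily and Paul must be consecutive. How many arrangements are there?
Treat the 3 as one block: (11-3+1)! × 3! = 362880 × 6 = 2177280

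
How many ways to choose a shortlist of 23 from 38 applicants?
C(38,23) = 38!/(23!×15!) = 15471286560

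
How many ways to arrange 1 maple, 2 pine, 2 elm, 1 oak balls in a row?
6! / (1! × 2! × 2! × 1!) = 180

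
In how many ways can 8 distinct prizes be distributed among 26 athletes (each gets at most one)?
P(26,8) = 26!/(26-8)! = 62990928000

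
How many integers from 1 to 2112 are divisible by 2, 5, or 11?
⌊2112/2⌋+⌊2112/5⌋+⌊2112/11⌋ - ⌊2112/10⌋-⌊2112/22⌋-⌊2112/55⌋ + ⌊2112/110⌋ = 1056+422+192 - 211-96-38 + 19 = 1344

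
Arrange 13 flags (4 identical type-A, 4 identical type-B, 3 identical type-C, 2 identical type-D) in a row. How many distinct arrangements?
13! / (4! × 4! × 3! × 2!) = 900900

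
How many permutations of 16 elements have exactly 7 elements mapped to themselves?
Choose the 7 fixed points C(16,7) = 11440, derange the rest: !9 = Σ_{j=0}^{9} (-1)^j·9!/j! = 362880 - 362880 + 181440 - 60480 + 15120 - 3024 + 504 - 72 + 9 - 1 = 133496. Product = 11440 × 133496 = 1527194240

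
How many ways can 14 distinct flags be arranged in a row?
14! = 87178291200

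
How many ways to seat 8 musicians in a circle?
Circular: fix one position, arrange the rest. (8-1)! = 5040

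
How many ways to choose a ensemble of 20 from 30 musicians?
C(30,20) = 30!/(20!×10!) = 30045015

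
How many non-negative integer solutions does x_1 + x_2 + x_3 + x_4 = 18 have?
C(18+4-1, 4-1) = C(21, 3) = 1330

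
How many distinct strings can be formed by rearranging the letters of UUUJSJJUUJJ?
11! / (5! × 1! × 5!) = 2772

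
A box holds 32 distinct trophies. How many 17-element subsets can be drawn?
C(32,17) = 32!/(17!×15!) = 565722720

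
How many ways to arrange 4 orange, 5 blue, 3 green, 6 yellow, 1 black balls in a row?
19! / (4! × 5! × 3! × 6! × 1!) = 9777287520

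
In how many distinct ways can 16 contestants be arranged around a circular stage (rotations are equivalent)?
Circular: fix one position, arrange the rest. (16-1)! = 1307674368000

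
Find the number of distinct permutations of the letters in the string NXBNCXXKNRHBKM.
14! / (2! × 1! × 1! × 1! × 1! × 3! × 3! × 2!) = 605404800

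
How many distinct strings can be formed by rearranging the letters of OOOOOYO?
7! / (6! × 1!) = 7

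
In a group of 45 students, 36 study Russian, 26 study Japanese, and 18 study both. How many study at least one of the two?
|A∪B| = |A| + |B| - |A∩B| = 36 + 26 - 18 = 44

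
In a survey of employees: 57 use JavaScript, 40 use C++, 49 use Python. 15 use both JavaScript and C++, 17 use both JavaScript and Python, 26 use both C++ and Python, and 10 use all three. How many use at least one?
|A∪B∪C| = 57+40+49-15-17-26+10 = 98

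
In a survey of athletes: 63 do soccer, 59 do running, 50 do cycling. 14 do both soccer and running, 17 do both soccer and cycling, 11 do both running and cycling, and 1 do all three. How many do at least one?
|A∪B∪C| = 63+59+50-14-17-11+1 = 131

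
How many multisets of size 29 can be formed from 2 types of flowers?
C(29+2-1, 2-1) = C(30, 1) = 30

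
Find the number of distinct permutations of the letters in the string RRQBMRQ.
7! / (1! × 3! × 1! × 2!) = 420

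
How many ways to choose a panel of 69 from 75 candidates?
C(75,69) = 75!/(69!×6!) = 201359550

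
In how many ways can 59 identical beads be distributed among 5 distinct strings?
C(59+5-1, 5-1) = C(63, 4) = 595665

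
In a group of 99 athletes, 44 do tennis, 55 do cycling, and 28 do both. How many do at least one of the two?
|A∪B| = |A| + |B| - |A∩B| = 44 + 55 - 28 = 71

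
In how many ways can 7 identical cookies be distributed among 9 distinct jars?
C(7+9-1, 9-1) = C(15, 8) = 6435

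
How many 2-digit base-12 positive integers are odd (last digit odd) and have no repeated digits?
Last∈{1,3,5,7,9,11}. Last=0: 0. Last nonzero: 6×10×P(10,0) = 60. Total = 60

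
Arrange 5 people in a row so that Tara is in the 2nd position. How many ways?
Fix one position: (5-1)! = 24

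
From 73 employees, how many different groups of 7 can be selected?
C(73,7) = 73!/(7!×66!) = 1629348612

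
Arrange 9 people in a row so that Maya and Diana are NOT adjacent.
Total - adjacent = 9! - (9-1)!×2 = 362880 - 80640 = 282240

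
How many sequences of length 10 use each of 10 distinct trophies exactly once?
10! = 3628800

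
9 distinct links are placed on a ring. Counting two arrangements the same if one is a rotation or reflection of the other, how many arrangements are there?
(9-1)!/2 = 40320/2 = 20160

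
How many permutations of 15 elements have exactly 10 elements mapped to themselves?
Choose the 10 fixed points C(15,10) = 3003, derange the rest: !5 = Σ_{j=0}^{5} (-1)^j·5!/j! = 120 - 120 + 60 - 20 + 5 - 1 = 44. Product = 3003 × 44 = 132132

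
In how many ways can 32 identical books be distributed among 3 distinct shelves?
C(32+3-1, 3-1) = C(34, 2) = 561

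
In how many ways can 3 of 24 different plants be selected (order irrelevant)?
C(24,3) = 24!/(3!×21!) = 2024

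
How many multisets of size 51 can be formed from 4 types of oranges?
C(51+4-1, 4-1) = C(54, 3) = 24804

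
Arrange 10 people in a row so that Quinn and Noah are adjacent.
Treat as block: (10-1)! × 2! = 362880 × 2 = 725760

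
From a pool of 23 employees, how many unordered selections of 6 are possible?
C(23,6) = 23!/(6!×17!) = 100947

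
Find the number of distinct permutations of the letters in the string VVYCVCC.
7! / (3! × 1! × 3!) = 140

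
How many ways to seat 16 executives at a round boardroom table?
Circular: fix one position, arrange the rest. (16-1)! = 1307674368000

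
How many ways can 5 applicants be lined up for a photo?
5! = 120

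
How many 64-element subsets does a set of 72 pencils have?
C(72,64) = 72!/(64!×8!) = 11969016345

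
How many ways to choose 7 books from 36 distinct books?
C(36,7) = 36!/(7!×29!) = 8347680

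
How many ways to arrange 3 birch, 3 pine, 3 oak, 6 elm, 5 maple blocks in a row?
20! / (3! × 3! × 3! × 6! × 5!) = 130363833600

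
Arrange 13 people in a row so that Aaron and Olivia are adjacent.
Treat as block: (13-1)! × 2! = 479001600 × 2 = 958003200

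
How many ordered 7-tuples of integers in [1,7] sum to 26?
Coefficient of x^26 in (x + x² + ... + x^7)^7. By inclusion-exclusion on dice exceeding 7: Σ_j (-1)^j C(7,j)·C(26-1-7j, 6) = C(7,0)·C(25,6) - C(7,1)·C(18,6) + C(7,2)·C(11,6) = 1·177100 - 7·18564 + 21·462 = 56854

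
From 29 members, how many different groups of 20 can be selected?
C(29,20) = 29!/(20!×9!) = 10015005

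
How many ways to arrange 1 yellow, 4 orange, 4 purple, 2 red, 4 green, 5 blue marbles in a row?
20! / (1! × 4! × 4! × 2! × 4! × 5!) = 733296564000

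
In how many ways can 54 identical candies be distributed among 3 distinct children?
C(54+3-1, 3-1) = C(56, 2) = 1540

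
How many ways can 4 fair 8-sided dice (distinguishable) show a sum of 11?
Coefficient of x^11 in (x + x² + ... + x^8)^4. By inclusion-exclusion on dice exceeding 8: Σ_j (-1)^j C(4,j)·C(11-1-8j, 3) = C(4,0)·C(10,3) = 1·120 = 120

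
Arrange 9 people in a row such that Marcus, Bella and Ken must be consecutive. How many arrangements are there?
Treat the 3 as one block: (9-3+1)! × 3! = 5040 × 6 = 30240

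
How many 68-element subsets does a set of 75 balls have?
C(75,68) = 75!/(68!×7!) = 1984829850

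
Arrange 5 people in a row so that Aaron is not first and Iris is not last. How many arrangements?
By inclusion-exclusion: 5! - 2×(5-1)! + (5-2)! = 120 - 48 + 6 = 78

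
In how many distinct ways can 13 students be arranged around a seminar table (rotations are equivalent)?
Circular: fix one position, arrange the rest. (13-1)! = 479001600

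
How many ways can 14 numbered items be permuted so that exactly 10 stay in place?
Choose the 10 fixed points C(14,10) = 1001, derange the rest: !4 = Σ_{j=0}^{4} (-1)^j·4!/j! = 24 - 24 + 12 - 4 + 1 = 9. Product = 1001 × 9 = 9009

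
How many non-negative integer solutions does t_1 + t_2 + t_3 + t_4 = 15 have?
C(15+4-1, 4-1) = C(18, 3) = 816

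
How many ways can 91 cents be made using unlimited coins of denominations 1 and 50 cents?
Coefficient of x^91 in 1/(1-x^1) · 1/(1-x^50). Use j coins of 50 for j = 0..⌊91/50⌋ = 1, the rest in 1s: 1 + 1 = 2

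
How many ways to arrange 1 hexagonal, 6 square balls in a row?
7! / (1! × 6!) = 7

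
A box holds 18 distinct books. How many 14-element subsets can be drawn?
C(18,14) = 18!/(14!×4!) = 3060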